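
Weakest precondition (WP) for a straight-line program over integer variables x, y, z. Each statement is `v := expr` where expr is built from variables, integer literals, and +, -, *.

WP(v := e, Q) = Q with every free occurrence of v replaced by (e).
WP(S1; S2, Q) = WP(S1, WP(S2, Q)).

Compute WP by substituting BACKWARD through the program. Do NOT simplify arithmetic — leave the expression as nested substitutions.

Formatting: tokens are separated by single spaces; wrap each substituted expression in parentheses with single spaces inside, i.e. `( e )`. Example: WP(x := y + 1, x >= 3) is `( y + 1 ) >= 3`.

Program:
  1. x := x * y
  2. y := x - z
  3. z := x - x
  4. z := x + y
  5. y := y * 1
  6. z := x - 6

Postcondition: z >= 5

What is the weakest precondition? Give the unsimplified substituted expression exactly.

post: z >= 5
stmt 6: z := x - 6  -- replace 1 occurrence(s) of z with (x - 6)
  => ( x - 6 ) >= 5
stmt 5: y := y * 1  -- replace 0 occurrence(s) of y with (y * 1)
  => ( x - 6 ) >= 5
stmt 4: z := x + y  -- replace 0 occurrence(s) of z with (x + y)
  => ( x - 6 ) >= 5
stmt 3: z := x - x  -- replace 0 occurrence(s) of z with (x - x)
  => ( x - 6 ) >= 5
stmt 2: y := x - z  -- replace 0 occurrence(s) of y with (x - z)
  => ( x - 6 ) >= 5
stmt 1: x := x * y  -- replace 1 occurrence(s) of x with (x * y)
  => ( ( x * y ) - 6 ) >= 5

Answer: ( ( x * y ) - 6 ) >= 5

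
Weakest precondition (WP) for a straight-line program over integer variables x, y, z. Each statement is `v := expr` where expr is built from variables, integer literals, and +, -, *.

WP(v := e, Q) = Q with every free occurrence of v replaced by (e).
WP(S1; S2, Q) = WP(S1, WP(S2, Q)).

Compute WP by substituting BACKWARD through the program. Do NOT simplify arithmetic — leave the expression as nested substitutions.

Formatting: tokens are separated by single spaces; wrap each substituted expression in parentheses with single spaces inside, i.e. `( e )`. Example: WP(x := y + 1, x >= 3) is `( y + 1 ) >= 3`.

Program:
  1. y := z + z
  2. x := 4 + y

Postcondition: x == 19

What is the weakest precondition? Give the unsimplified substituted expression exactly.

Answer: ( 4 + ( z + z ) ) == 19

Derivation:
post: x == 19
stmt 2: x := 4 + y  -- replace 1 occurrence(s) of x with (4 + y)
  => ( 4 + y ) == 19
stmt 1: y := z + z  -- replace 1 occurrence(s) of y with (z + z)
  => ( 4 + ( z + z ) ) == 19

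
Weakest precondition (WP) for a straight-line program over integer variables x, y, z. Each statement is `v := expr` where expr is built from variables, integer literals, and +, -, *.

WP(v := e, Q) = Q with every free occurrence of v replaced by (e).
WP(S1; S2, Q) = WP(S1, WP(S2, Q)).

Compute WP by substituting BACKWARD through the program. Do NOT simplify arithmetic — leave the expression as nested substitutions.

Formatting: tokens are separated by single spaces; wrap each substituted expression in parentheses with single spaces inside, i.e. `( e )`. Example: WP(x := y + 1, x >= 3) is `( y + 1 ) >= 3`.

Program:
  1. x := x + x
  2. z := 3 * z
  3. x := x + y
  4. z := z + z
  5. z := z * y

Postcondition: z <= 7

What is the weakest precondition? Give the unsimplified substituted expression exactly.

Answer: ( ( ( 3 * z ) + ( 3 * z ) ) * y ) <= 7

Derivation:
post: z <= 7
stmt 5: z := z * y  -- replace 1 occurrence(s) of z with (z * y)
  => ( z * y ) <= 7
stmt 4: z := z + z  -- replace 1 occurrence(s) of z with (z + z)
  => ( ( z + z ) * y ) <= 7
stmt 3: x := x + y  -- replace 0 occurrence(s) of x with (x + y)
  => ( ( z + z ) * y ) <= 7
stmt 2: z := 3 * z  -- replace 2 occurrence(s) of z with (3 * z)
  => ( ( ( 3 * z ) + ( 3 * z ) ) * y ) <= 7
stmt 1: x := x + x  -- replace 0 occurrence(s) of x with (x + x)
  => ( ( ( 3 * z ) + ( 3 * z ) ) * y ) <= 7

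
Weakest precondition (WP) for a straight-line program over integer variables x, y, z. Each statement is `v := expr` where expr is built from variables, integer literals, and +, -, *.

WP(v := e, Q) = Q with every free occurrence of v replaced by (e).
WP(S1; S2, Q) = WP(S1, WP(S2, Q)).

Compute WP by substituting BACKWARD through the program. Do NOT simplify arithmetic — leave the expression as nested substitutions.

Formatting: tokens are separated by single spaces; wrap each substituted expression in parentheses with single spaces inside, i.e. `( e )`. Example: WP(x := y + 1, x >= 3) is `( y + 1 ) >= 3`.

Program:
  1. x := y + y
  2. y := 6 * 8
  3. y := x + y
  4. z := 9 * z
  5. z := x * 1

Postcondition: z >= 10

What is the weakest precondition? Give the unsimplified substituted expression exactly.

Answer: ( ( y + y ) * 1 ) >= 10

Derivation:
post: z >= 10
stmt 5: z := x * 1  -- replace 1 occurrence(s) of z with (x * 1)
  => ( x * 1 ) >= 10
stmt 4: z := 9 * z  -- replace 0 occurrence(s) of z with (9 * z)
  => ( x * 1 ) >= 10
stmt 3: y := x + y  -- replace 0 occurrence(s) of y with (x + y)
  => ( x * 1 ) >= 10
stmt 2: y := 6 * 8  -- replace 0 occurrence(s) of y with (6 * 8)
  => ( x * 1 ) >= 10
stmt 1: x := y + y  -- replace 1 occurrence(s) of x with (y + y)
  => ( ( y + y ) * 1 ) >= 10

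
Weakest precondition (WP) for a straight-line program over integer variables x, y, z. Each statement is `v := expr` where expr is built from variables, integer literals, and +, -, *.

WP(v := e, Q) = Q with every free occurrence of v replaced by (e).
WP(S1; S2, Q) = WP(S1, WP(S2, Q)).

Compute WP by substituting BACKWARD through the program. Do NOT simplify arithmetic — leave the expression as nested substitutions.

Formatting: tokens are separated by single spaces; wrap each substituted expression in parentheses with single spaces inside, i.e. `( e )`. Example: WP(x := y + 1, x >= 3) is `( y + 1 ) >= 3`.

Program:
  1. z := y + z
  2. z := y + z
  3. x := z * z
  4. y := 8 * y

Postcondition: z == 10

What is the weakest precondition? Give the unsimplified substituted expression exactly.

Answer: ( y + ( y + z ) ) == 10

Derivation:
post: z == 10
stmt 4: y := 8 * y  -- replace 0 occurrence(s) of y with (8 * y)
  => z == 10
stmt 3: x := z * z  -- replace 0 occurrence(s) of x with (z * z)
  => z == 10
stmt 2: z := y + z  -- replace 1 occurrence(s) of z with (y + z)
  => ( y + z ) == 10
stmt 1: z := y + z  -- replace 1 occurrence(s) of z with (y + z)
  => ( y + ( y + z ) ) == 10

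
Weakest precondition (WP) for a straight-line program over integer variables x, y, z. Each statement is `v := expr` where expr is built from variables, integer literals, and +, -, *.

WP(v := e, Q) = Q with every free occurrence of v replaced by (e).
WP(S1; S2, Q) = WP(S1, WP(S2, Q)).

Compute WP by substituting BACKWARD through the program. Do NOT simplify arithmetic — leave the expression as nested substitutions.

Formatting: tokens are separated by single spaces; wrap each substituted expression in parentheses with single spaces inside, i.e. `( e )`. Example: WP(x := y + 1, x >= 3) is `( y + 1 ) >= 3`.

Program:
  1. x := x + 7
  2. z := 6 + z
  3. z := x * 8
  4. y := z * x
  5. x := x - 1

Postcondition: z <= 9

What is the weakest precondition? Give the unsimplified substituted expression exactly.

post: z <= 9
stmt 5: x := x - 1  -- replace 0 occurrence(s) of x with (x - 1)
  => z <= 9
stmt 4: y := z * x  -- replace 0 occurrence(s) of y with (z * x)
  => z <= 9
stmt 3: z := x * 8  -- replace 1 occurrence(s) of z with (x * 8)
  => ( x * 8 ) <= 9
stmt 2: z := 6 + z  -- replace 0 occurrence(s) of z with (6 + z)
  => ( x * 8 ) <= 9
stmt 1: x := x + 7  -- replace 1 occurrence(s) of x with (x + 7)
  => ( ( x + 7 ) * 8 ) <= 9

Answer: ( ( x + 7 ) * 8 ) <= 9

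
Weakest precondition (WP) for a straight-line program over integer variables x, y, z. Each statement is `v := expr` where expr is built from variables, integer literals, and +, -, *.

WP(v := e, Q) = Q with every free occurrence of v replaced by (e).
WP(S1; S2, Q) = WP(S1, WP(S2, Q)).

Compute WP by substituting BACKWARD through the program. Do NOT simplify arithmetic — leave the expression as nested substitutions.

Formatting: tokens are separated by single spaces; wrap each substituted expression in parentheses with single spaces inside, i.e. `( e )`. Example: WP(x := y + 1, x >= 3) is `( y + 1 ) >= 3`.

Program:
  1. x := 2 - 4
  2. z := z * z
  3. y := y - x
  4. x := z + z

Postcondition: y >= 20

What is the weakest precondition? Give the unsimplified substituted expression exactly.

post: y >= 20
stmt 4: x := z + z  -- replace 0 occurrence(s) of x with (z + z)
  => y >= 20
stmt 3: y := y - x  -- replace 1 occurrence(s) of y with (y - x)
  => ( y - x ) >= 20
stmt 2: z := z * z  -- replace 0 occurrence(s) of z with (z * z)
  => ( y - x ) >= 20
stmt 1: x := 2 - 4  -- replace 1 occurrence(s) of x with (2 - 4)
  => ( y - ( 2 - 4 ) ) >= 20

Answer: ( y - ( 2 - 4 ) ) >= 20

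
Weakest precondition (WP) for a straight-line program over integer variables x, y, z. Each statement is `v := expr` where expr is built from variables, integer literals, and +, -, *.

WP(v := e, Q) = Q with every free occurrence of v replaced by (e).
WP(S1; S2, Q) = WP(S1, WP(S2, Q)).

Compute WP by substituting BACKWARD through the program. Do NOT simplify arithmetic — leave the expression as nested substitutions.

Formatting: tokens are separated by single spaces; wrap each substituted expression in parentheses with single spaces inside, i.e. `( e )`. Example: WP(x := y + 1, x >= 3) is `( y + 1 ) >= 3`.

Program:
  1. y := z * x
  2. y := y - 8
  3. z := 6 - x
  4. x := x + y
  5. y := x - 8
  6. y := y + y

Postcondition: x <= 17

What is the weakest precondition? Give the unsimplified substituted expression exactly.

post: x <= 17
stmt 6: y := y + y  -- replace 0 occurrence(s) of y with (y + y)
  => x <= 17
stmt 5: y := x - 8  -- replace 0 occurrence(s) of y with (x - 8)
  => x <= 17
stmt 4: x := x + y  -- replace 1 occurrence(s) of x with (x + y)
  => ( x + y ) <= 17
stmt 3: z := 6 - x  -- replace 0 occurrence(s) of z with (6 - x)
  => ( x + y ) <= 17
stmt 2: y := y - 8  -- replace 1 occurrence(s) of y with (y - 8)
  => ( x + ( y - 8 ) ) <= 17
stmt 1: y := z * x  -- replace 1 occurrence(s) of y with (z * x)
  => ( x + ( ( z * x ) - 8 ) ) <= 17

Answer: ( x + ( ( z * x ) - 8 ) ) <= 17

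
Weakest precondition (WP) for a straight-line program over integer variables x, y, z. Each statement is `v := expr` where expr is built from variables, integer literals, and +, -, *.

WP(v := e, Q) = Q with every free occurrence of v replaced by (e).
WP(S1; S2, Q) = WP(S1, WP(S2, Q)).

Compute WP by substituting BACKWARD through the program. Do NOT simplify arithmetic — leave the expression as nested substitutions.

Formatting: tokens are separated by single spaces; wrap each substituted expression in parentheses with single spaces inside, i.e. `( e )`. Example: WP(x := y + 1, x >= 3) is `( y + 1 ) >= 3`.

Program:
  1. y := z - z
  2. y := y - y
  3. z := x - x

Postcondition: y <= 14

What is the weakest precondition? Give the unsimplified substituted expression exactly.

post: y <= 14
stmt 3: z := x - x  -- replace 0 occurrence(s) of z with (x - x)
  => y <= 14
stmt 2: y := y - y  -- replace 1 occurrence(s) of y with (y - y)
  => ( y - y ) <= 14
stmt 1: y := z - z  -- replace 2 occurrence(s) of y with (z - z)
  => ( ( z - z ) - ( z - z ) ) <= 14

Answer: ( ( z - z ) - ( z - z ) ) <= 14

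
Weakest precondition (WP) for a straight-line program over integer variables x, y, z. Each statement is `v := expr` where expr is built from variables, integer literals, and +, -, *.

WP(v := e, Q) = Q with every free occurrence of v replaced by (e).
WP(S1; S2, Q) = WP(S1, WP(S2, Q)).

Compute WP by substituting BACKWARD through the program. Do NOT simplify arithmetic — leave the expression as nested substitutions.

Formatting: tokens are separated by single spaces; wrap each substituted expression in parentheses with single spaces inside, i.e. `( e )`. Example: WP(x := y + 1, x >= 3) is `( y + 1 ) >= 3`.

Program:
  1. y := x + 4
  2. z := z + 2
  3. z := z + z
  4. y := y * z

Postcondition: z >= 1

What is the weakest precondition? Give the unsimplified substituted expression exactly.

post: z >= 1
stmt 4: y := y * z  -- replace 0 occurrence(s) of y with (y * z)
  => z >= 1
stmt 3: z := z + z  -- replace 1 occurrence(s) of z with (z + z)
  => ( z + z ) >= 1
stmt 2: z := z + 2  -- replace 2 occurrence(s) of z with (z + 2)
  => ( ( z + 2 ) + ( z + 2 ) ) >= 1
stmt 1: y := x + 4  -- replace 0 occurrence(s) of y with (x + 4)
  => ( ( z + 2 ) + ( z + 2 ) ) >= 1

Answer: ( ( z + 2 ) + ( z + 2 ) ) >= 1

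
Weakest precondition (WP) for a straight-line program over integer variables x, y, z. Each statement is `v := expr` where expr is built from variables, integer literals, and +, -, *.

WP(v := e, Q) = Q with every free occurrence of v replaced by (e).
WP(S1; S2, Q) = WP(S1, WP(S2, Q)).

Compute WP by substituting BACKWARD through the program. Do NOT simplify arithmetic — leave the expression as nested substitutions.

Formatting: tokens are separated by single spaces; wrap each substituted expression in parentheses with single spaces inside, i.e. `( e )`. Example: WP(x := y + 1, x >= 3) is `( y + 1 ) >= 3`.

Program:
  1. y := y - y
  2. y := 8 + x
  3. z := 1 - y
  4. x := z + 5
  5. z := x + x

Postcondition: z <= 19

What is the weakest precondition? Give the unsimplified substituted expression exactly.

Answer: ( ( ( 1 - ( 8 + x ) ) + 5 ) + ( ( 1 - ( 8 + x ) ) + 5 ) ) <= 19

Derivation:
post: z <= 19
stmt 5: z := x + x  -- replace 1 occurrence(s) of z with (x + x)
  => ( x + x ) <= 19
stmt 4: x := z + 5  -- replace 2 occurrence(s) of x with (z + 5)
  => ( ( z + 5 ) + ( z + 5 ) ) <= 19
stmt 3: z := 1 - y  -- replace 2 occurrence(s) of z with (1 - y)
  => ( ( ( 1 - y ) + 5 ) + ( ( 1 - y ) + 5 ) ) <= 19
stmt 2: y := 8 + x  -- replace 2 occurrence(s) of y with (8 + x)
  => ( ( ( 1 - ( 8 + x ) ) + 5 ) + ( ( 1 - ( 8 + x ) ) + 5 ) ) <= 19
stmt 1: y := y - y  -- replace 0 occurrence(s) of y with (y - y)
  => ( ( ( 1 - ( 8 + x ) ) + 5 ) + ( ( 1 - ( 8 + x ) ) + 5 ) ) <= 19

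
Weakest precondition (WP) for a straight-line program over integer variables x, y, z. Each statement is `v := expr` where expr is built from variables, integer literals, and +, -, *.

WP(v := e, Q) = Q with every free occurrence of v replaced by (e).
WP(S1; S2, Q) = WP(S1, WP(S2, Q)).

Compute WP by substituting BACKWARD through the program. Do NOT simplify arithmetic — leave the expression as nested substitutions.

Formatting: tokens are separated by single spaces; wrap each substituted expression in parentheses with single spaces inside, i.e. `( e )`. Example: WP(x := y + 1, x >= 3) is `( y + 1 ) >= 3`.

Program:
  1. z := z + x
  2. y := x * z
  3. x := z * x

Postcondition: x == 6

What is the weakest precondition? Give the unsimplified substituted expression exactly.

post: x == 6
stmt 3: x := z * x  -- replace 1 occurrence(s) of x with (z * x)
  => ( z * x ) == 6
stmt 2: y := x * z  -- replace 0 occurrence(s) of y with (x * z)
  => ( z * x ) == 6
stmt 1: z := z + x  -- replace 1 occurrence(s) of z with (z + x)
  => ( ( z + x ) * x ) == 6

Answer: ( ( z + x ) * x ) == 6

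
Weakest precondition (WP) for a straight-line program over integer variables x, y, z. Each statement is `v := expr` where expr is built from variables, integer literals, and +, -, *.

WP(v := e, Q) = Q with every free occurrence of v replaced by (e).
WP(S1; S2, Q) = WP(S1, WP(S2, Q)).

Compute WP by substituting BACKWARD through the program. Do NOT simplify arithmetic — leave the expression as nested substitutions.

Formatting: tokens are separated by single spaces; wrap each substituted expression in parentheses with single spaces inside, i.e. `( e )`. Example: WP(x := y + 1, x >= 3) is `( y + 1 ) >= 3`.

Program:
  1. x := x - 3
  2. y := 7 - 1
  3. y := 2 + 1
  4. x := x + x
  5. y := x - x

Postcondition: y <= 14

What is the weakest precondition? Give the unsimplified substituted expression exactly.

post: y <= 14
stmt 5: y := x - x  -- replace 1 occurrence(s) of y with (x - x)
  => ( x - x ) <= 14
stmt 4: x := x + x  -- replace 2 occurrence(s) of x with (x + x)
  => ( ( x + x ) - ( x + x ) ) <= 14
stmt 3: y := 2 + 1  -- replace 0 occurrence(s) of y with (2 + 1)
  => ( ( x + x ) - ( x + x ) ) <= 14
stmt 2: y := 7 - 1  -- replace 0 occurrence(s) of y with (7 - 1)
  => ( ( x + x ) - ( x + x ) ) <= 14
stmt 1: x := x - 3  -- replace 4 occurrence(s) of x with (x - 3)
  => ( ( ( x - 3 ) + ( x - 3 ) ) - ( ( x - 3 ) + ( x - 3 ) ) ) <= 14

Answer: ( ( ( x - 3 ) + ( x - 3 ) ) - ( ( x - 3 ) + ( x - 3 ) ) ) <= 14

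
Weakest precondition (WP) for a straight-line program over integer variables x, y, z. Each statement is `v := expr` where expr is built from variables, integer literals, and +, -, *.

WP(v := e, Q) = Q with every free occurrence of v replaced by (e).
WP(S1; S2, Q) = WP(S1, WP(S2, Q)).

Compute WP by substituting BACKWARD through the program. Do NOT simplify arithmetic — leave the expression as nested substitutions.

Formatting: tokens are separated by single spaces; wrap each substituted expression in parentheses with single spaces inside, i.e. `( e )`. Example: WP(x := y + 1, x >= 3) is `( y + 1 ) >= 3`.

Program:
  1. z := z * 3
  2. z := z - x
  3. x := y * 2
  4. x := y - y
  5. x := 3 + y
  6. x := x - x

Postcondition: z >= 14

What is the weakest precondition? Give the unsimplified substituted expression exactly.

post: z >= 14
stmt 6: x := x - x  -- replace 0 occurrence(s) of x with (x - x)
  => z >= 14
stmt 5: x := 3 + y  -- replace 0 occurrence(s) of x with (3 + y)
  => z >= 14
stmt 4: x := y - y  -- replace 0 occurrence(s) of x with (y - y)
  => z >= 14
stmt 3: x := y * 2  -- replace 0 occurrence(s) of x with (y * 2)
  => z >= 14
stmt 2: z := z - x  -- replace 1 occurrence(s) of z with (z - x)
  => ( z - x ) >= 14
stmt 1: z := z * 3  -- replace 1 occurrence(s) of z with (z * 3)
  => ( ( z * 3 ) - x ) >= 14

Answer: ( ( z * 3 ) - x ) >= 14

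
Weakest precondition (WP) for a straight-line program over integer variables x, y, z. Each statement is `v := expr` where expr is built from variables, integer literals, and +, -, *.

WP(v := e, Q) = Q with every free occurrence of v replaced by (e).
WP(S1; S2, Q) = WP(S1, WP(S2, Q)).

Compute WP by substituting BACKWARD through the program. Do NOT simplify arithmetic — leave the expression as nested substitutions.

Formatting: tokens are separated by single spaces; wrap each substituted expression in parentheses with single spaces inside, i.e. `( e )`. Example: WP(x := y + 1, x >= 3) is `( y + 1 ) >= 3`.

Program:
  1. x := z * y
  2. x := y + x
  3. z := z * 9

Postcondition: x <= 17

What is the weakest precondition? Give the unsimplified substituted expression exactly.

Answer: ( y + ( z * y ) ) <= 17

Derivation:
post: x <= 17
stmt 3: z := z * 9  -- replace 0 occurrence(s) of z with (z * 9)
  => x <= 17
stmt 2: x := y + x  -- replace 1 occurrence(s) of x with (y + x)
  => ( y + x ) <= 17
stmt 1: x := z * y  -- replace 1 occurrence(s) of x with (z * y)
  => ( y + ( z * y ) ) <= 17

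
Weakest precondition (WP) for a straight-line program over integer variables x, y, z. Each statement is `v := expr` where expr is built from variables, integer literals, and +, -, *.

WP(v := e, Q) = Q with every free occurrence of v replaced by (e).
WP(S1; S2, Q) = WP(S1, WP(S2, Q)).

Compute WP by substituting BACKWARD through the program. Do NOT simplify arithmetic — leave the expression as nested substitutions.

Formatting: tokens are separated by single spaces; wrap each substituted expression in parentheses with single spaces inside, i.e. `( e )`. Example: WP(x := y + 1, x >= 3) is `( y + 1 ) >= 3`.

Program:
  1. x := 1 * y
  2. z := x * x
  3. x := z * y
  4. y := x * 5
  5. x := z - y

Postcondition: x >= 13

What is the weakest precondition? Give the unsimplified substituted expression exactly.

Answer: ( ( ( 1 * y ) * ( 1 * y ) ) - ( ( ( ( 1 * y ) * ( 1 * y ) ) * y ) * 5 ) ) >= 13

Derivation:
post: x >= 13
stmt 5: x := z - y  -- replace 1 occurrence(s) of x with (z - y)
  => ( z - y ) >= 13
stmt 4: y := x * 5  -- replace 1 occurrence(s) of y with (x * 5)
  => ( z - ( x * 5 ) ) >= 13
stmt 3: x := z * y  -- replace 1 occurrence(s) of x with (z * y)
  => ( z - ( ( z * y ) * 5 ) ) >= 13
stmt 2: z := x * x  -- replace 2 occurrence(s) of z with (x * x)
  => ( ( x * x ) - ( ( ( x * x ) * y ) * 5 ) ) >= 13
stmt 1: x := 1 * y  -- replace 4 occurrence(s) of x with (1 * y)
  => ( ( ( 1 * y ) * ( 1 * y ) ) - ( ( ( ( 1 * y ) * ( 1 * y ) ) * y ) * 5 ) ) >= 13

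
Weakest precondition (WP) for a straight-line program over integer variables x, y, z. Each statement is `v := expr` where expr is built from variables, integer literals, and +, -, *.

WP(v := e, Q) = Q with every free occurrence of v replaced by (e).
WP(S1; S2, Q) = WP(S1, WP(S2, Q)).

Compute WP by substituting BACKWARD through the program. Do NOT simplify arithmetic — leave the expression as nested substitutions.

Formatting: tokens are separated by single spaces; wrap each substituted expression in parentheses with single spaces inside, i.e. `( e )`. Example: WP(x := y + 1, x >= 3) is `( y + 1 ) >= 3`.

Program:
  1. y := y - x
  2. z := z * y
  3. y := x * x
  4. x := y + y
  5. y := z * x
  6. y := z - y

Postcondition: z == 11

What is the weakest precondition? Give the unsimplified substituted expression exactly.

Answer: ( z * ( y - x ) ) == 11

Derivation:
post: z == 11
stmt 6: y := z - y  -- replace 0 occurrence(s) of y with (z - y)
  => z == 11
stmt 5: y := z * x  -- replace 0 occurrence(s) of y with (z * x)
  => z == 11
stmt 4: x := y + y  -- replace 0 occurrence(s) of x with (y + y)
  => z == 11
stmt 3: y := x * x  -- replace 0 occurrence(s) of y with (x * x)
  => z == 11
stmt 2: z := z * y  -- replace 1 occurrence(s) of z with (z * y)
  => ( z * y ) == 11
stmt 1: y := y - x  -- replace 1 occurrence(s) of y with (y - x)
  => ( z * ( y - x ) ) == 11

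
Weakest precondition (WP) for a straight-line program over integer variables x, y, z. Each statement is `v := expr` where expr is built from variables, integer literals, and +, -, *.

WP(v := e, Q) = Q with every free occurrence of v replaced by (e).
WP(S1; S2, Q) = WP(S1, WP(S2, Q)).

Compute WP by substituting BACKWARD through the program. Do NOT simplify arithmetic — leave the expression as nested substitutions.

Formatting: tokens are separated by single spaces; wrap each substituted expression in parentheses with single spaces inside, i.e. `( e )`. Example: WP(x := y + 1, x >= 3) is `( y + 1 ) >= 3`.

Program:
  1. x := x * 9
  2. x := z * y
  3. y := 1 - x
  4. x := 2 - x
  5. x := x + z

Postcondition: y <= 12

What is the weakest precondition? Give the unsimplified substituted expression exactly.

Answer: ( 1 - ( z * y ) ) <= 12

Derivation:
post: y <= 12
stmt 5: x := x + z  -- replace 0 occurrence(s) of x with (x + z)
  => y <= 12
stmt 4: x := 2 - x  -- replace 0 occurrence(s) of x with (2 - x)
  => y <= 12
stmt 3: y := 1 - x  -- replace 1 occurrence(s) of y with (1 - x)
  => ( 1 - x ) <= 12
stmt 2: x := z * y  -- replace 1 occurrence(s) of x with (z * y)
  => ( 1 - ( z * y ) ) <= 12
stmt 1: x := x * 9  -- replace 0 occurrence(s) of x with (x * 9)
  => ( 1 - ( z * y ) ) <= 12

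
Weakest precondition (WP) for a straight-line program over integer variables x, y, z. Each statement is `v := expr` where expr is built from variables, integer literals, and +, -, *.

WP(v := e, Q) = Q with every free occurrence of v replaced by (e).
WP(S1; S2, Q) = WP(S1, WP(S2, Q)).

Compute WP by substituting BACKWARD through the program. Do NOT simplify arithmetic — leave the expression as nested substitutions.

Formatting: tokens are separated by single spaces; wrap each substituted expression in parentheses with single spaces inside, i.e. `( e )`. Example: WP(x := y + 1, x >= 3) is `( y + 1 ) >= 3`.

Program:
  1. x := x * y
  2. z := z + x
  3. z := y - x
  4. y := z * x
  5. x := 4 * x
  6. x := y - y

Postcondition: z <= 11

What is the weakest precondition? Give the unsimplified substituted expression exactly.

Answer: ( y - ( x * y ) ) <= 11

Derivation:
post: z <= 11
stmt 6: x := y - y  -- replace 0 occurrence(s) of x with (y - y)
  => z <= 11
stmt 5: x := 4 * x  -- replace 0 occurrence(s) of x with (4 * x)
  => z <= 11
stmt 4: y := z * x  -- replace 0 occurrence(s) of y with (z * x)
  => z <= 11
stmt 3: z := y - x  -- replace 1 occurrence(s) of z with (y - x)
  => ( y - x ) <= 11
stmt 2: z := z + x  -- replace 0 occurrence(s) of z with (z + x)
  => ( y - x ) <= 11
stmt 1: x := x * y  -- replace 1 occurrence(s) of x with (x * y)
  => ( y - ( x * y ) ) <= 11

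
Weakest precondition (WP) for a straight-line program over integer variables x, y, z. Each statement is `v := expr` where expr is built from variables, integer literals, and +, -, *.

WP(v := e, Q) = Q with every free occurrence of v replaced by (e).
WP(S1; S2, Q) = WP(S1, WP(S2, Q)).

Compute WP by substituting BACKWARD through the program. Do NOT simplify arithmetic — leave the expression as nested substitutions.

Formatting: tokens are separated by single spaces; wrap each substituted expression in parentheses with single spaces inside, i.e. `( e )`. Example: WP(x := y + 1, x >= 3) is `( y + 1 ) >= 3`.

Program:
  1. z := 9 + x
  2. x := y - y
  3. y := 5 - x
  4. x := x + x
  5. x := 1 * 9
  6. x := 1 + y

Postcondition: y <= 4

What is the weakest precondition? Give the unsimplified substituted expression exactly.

Answer: ( 5 - ( y - y ) ) <= 4

Derivation:
post: y <= 4
stmt 6: x := 1 + y  -- replace 0 occurrence(s) of x with (1 + y)
  => y <= 4
stmt 5: x := 1 * 9  -- replace 0 occurrence(s) of x with (1 * 9)
  => y <= 4
stmt 4: x := x + x  -- replace 0 occurrence(s) of x with (x + x)
  => y <= 4
stmt 3: y := 5 - x  -- replace 1 occurrence(s) of y with (5 - x)
  => ( 5 - x ) <= 4
stmt 2: x := y - y  -- replace 1 occurrence(s) of x with (y - y)
  => ( 5 - ( y - y ) ) <= 4
stmt 1: z := 9 + x  -- replace 0 occurrence(s) of z with (9 + x)
  => ( 5 - ( y - y ) ) <= 4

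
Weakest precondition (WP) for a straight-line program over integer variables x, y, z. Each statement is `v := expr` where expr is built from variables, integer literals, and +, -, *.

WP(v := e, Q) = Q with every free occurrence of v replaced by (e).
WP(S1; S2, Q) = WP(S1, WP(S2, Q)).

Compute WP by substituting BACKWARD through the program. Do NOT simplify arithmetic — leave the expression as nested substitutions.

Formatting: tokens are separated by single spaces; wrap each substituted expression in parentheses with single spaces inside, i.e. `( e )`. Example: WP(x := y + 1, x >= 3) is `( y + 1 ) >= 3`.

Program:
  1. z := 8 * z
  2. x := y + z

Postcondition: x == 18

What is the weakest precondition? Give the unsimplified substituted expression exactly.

Answer: ( y + ( 8 * z ) ) == 18

Derivation:
post: x == 18
stmt 2: x := y + z  -- replace 1 occurrence(s) of x with (y + z)
  => ( y + z ) == 18
stmt 1: z := 8 * z  -- replace 1 occurrence(s) of z with (8 * z)
  => ( y + ( 8 * z ) ) == 18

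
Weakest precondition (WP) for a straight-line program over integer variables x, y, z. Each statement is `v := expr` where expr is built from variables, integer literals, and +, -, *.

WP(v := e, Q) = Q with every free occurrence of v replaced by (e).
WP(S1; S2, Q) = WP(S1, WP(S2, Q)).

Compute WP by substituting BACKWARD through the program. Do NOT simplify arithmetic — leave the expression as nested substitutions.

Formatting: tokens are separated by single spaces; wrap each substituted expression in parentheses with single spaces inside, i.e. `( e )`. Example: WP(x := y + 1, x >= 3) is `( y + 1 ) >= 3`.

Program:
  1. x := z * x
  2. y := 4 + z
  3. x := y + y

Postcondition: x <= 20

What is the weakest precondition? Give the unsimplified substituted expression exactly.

post: x <= 20
stmt 3: x := y + y  -- replace 1 occurrence(s) of x with (y + y)
  => ( y + y ) <= 20
stmt 2: y := 4 + z  -- replace 2 occurrence(s) of y with (4 + z)
  => ( ( 4 + z ) + ( 4 + z ) ) <= 20
stmt 1: x := z * x  -- replace 0 occurrence(s) of x with (z * x)
  => ( ( 4 + z ) + ( 4 + z ) ) <= 20

Answer: ( ( 4 + z ) + ( 4 + z ) ) <= 20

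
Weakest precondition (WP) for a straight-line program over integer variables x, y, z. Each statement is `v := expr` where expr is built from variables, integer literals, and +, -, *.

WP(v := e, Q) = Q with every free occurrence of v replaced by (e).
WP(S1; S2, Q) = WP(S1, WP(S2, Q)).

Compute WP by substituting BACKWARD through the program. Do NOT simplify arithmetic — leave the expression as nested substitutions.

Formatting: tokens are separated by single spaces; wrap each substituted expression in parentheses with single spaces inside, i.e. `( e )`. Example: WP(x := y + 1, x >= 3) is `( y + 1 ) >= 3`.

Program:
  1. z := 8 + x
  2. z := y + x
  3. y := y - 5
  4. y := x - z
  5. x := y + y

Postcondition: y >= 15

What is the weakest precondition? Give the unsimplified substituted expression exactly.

Answer: ( x - ( y + x ) ) >= 15

Derivation:
post: y >= 15
stmt 5: x := y + y  -- replace 0 occurrence(s) of x with (y + y)
  => y >= 15
stmt 4: y := x - z  -- replace 1 occurrence(s) of y with (x - z)
  => ( x - z ) >= 15
stmt 3: y := y - 5  -- replace 0 occurrence(s) of y with (y - 5)
  => ( x - z ) >= 15
stmt 2: z := y + x  -- replace 1 occurrence(s) of z with (y + x)
  => ( x - ( y + x ) ) >= 15
stmt 1: z := 8 + x  -- replace 0 occurrence(s) of z with (8 + x)
  => ( x - ( y + x ) ) >= 15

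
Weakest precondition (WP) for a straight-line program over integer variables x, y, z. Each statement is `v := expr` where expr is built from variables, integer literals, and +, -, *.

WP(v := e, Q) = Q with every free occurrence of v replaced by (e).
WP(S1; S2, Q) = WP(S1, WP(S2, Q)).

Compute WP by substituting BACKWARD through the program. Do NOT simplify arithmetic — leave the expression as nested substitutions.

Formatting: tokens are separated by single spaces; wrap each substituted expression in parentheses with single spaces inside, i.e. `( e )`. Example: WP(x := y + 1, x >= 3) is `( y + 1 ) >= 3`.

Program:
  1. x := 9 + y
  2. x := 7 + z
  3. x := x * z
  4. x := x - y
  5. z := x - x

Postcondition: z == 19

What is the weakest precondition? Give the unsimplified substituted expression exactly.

post: z == 19
stmt 5: z := x - x  -- replace 1 occurrence(s) of z with (x - x)
  => ( x - x ) == 19
stmt 4: x := x - y  -- replace 2 occurrence(s) of x with (x - y)
  => ( ( x - y ) - ( x - y ) ) == 19
stmt 3: x := x * z  -- replace 2 occurrence(s) of x with (x * z)
  => ( ( ( x * z ) - y ) - ( ( x * z ) - y ) ) == 19
stmt 2: x := 7 + z  -- replace 2 occurrence(s) of x with (7 + z)
  => ( ( ( ( 7 + z ) * z ) - y ) - ( ( ( 7 + z ) * z ) - y ) ) == 19
stmt 1: x := 9 + y  -- replace 0 occurrence(s) of x with (9 + y)
  => ( ( ( ( 7 + z ) * z ) - y ) - ( ( ( 7 + z ) * z ) - y ) ) == 19

Answer: ( ( ( ( 7 + z ) * z ) - y ) - ( ( ( 7 + z ) * z ) - y ) ) == 19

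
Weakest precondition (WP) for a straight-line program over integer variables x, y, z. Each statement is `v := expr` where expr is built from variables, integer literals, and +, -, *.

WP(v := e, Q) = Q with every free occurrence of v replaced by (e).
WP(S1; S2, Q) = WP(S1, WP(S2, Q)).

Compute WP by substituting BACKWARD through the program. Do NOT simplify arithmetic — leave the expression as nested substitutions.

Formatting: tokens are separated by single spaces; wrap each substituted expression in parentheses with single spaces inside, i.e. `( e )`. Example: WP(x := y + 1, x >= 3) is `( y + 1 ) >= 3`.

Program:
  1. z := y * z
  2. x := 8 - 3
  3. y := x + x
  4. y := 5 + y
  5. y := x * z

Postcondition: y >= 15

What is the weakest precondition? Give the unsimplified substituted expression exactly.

Answer: ( ( 8 - 3 ) * ( y * z ) ) >= 15

Derivation:
post: y >= 15
stmt 5: y := x * z  -- replace 1 occurrence(s) of y with (x * z)
  => ( x * z ) >= 15
stmt 4: y := 5 + y  -- replace 0 occurrence(s) of y with (5 + y)
  => ( x * z ) >= 15
stmt 3: y := x + x  -- replace 0 occurrence(s) of y with (x + x)
  => ( x * z ) >= 15
stmt 2: x := 8 - 3  -- replace 1 occurrence(s) of x with (8 - 3)
  => ( ( 8 - 3 ) * z ) >= 15
stmt 1: z := y * z  -- replace 1 occurrence(s) of z with (y * z)
  => ( ( 8 - 3 ) * ( y * z ) ) >= 15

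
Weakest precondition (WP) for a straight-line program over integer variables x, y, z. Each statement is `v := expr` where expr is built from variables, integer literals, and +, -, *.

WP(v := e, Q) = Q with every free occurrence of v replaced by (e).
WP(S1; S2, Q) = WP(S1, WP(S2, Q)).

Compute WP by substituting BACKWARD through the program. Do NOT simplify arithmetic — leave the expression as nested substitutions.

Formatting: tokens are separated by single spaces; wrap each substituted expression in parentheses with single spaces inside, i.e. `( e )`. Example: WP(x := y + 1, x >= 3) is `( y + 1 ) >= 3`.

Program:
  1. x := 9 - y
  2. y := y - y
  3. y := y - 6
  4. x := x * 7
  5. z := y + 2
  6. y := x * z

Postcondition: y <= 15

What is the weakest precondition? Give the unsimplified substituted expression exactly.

post: y <= 15
stmt 6: y := x * z  -- replace 1 occurrence(s) of y with (x * z)
  => ( x * z ) <= 15
stmt 5: z := y + 2  -- replace 1 occurrence(s) of z with (y + 2)
  => ( x * ( y + 2 ) ) <= 15
stmt 4: x := x * 7  -- replace 1 occurrence(s) of x with (x * 7)
  => ( ( x * 7 ) * ( y + 2 ) ) <= 15
stmt 3: y := y - 6  -- replace 1 occurrence(s) of y with (y - 6)
  => ( ( x * 7 ) * ( ( y - 6 ) + 2 ) ) <= 15
stmt 2: y := y - y  -- replace 1 occurrence(s) of y with (y - y)
  => ( ( x * 7 ) * ( ( ( y - y ) - 6 ) + 2 ) ) <= 15
stmt 1: x := 9 - y  -- replace 1 occurrence(s) of x with (9 - y)
  => ( ( ( 9 - y ) * 7 ) * ( ( ( y - y ) - 6 ) + 2 ) ) <= 15

Answer: ( ( ( 9 - y ) * 7 ) * ( ( ( y - y ) - 6 ) + 2 ) ) <= 15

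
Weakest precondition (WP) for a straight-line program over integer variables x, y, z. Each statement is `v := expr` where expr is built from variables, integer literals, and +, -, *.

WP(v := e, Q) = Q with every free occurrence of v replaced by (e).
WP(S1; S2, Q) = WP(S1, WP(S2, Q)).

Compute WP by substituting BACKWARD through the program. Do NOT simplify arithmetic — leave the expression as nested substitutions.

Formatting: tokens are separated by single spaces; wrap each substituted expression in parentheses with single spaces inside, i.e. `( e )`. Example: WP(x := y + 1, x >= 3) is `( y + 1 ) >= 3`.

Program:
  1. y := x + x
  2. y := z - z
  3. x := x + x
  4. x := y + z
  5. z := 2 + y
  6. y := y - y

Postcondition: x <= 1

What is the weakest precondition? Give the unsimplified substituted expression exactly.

post: x <= 1
stmt 6: y := y - y  -- replace 0 occurrence(s) of y with (y - y)
  => x <= 1
stmt 5: z := 2 + y  -- replace 0 occurrence(s) of z with (2 + y)
  => x <= 1
stmt 4: x := y + z  -- replace 1 occurrence(s) of x with (y + z)
  => ( y + z ) <= 1
stmt 3: x := x + x  -- replace 0 occurrence(s) of x with (x + x)
  => ( y + z ) <= 1
stmt 2: y := z - z  -- replace 1 occurrence(s) of y with (z - z)
  => ( ( z - z ) + z ) <= 1
stmt 1: y := x + x  -- replace 0 occurrence(s) of y with (x + x)
  => ( ( z - z ) + z ) <= 1

Answer: ( ( z - z ) + z ) <= 1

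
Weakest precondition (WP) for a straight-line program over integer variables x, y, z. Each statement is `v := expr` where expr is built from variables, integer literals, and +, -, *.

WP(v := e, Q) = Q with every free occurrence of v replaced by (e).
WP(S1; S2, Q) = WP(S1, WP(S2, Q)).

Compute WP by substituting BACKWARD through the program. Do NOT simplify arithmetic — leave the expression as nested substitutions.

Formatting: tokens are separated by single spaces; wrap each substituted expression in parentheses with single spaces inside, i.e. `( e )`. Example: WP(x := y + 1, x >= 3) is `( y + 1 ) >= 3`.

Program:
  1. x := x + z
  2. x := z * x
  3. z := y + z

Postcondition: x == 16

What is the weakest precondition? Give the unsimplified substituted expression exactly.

Answer: ( z * ( x + z ) ) == 16

Derivation:
post: x == 16
stmt 3: z := y + z  -- replace 0 occurrence(s) of z with (y + z)
  => x == 16
stmt 2: x := z * x  -- replace 1 occurrence(s) of x with (z * x)
  => ( z * x ) == 16
stmt 1: x := x + z  -- replace 1 occurrence(s) of x with (x + z)
  => ( z * ( x + z ) ) == 16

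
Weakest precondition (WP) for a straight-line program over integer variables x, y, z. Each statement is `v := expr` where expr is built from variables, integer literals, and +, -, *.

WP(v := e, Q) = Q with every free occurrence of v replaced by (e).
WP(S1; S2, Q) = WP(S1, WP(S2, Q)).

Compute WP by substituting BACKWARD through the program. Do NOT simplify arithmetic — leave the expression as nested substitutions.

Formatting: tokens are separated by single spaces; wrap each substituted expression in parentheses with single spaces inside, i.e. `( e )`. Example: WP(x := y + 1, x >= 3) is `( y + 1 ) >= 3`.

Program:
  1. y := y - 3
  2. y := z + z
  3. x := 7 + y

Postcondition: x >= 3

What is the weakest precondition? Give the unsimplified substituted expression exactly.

Answer: ( 7 + ( z + z ) ) >= 3

Derivation:
post: x >= 3
stmt 3: x := 7 + y  -- replace 1 occurrence(s) of x with (7 + y)
  => ( 7 + y ) >= 3
stmt 2: y := z + z  -- replace 1 occurrence(s) of y with (z + z)
  => ( 7 + ( z + z ) ) >= 3
stmt 1: y := y - 3  -- replace 0 occurrence(s) of y with (y - 3)
  => ( 7 + ( z + z ) ) >= 3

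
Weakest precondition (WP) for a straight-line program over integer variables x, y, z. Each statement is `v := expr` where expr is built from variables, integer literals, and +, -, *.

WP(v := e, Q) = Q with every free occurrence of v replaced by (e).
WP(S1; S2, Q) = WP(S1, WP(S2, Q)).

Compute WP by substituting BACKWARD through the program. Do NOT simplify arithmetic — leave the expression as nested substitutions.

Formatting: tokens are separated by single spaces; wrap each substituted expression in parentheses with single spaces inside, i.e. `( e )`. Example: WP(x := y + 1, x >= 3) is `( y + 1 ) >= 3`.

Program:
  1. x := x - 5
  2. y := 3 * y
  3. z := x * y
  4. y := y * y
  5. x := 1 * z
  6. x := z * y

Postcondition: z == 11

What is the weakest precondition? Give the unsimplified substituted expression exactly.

post: z == 11
stmt 6: x := z * y  -- replace 0 occurrence(s) of x with (z * y)
  => z == 11
stmt 5: x := 1 * z  -- replace 0 occurrence(s) of x with (1 * z)
  => z == 11
stmt 4: y := y * y  -- replace 0 occurrence(s) of y with (y * y)
  => z == 11
stmt 3: z := x * y  -- replace 1 occurrence(s) of z with (x * y)
  => ( x * y ) == 11
stmt 2: y := 3 * y  -- replace 1 occurrence(s) of y with (3 * y)
  => ( x * ( 3 * y ) ) == 11
stmt 1: x := x - 5  -- replace 1 occurrence(s) of x with (x - 5)
  => ( ( x - 5 ) * ( 3 * y ) ) == 11

Answer: ( ( x - 5 ) * ( 3 * y ) ) == 11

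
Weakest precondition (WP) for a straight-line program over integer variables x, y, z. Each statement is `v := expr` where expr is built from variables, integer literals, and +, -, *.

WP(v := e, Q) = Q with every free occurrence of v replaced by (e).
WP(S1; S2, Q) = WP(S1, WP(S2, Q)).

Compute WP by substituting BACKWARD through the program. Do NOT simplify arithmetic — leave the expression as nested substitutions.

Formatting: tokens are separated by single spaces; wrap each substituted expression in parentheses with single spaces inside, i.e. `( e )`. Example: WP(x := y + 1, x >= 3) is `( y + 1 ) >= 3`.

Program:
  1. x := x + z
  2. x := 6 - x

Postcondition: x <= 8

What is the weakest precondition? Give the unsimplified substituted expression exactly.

Answer: ( 6 - ( x + z ) ) <= 8

Derivation:
post: x <= 8
stmt 2: x := 6 - x  -- replace 1 occurrence(s) of x with (6 - x)
  => ( 6 - x ) <= 8
stmt 1: x := x + z  -- replace 1 occurrence(s) of x with (x + z)
  => ( 6 - ( x + z ) ) <= 8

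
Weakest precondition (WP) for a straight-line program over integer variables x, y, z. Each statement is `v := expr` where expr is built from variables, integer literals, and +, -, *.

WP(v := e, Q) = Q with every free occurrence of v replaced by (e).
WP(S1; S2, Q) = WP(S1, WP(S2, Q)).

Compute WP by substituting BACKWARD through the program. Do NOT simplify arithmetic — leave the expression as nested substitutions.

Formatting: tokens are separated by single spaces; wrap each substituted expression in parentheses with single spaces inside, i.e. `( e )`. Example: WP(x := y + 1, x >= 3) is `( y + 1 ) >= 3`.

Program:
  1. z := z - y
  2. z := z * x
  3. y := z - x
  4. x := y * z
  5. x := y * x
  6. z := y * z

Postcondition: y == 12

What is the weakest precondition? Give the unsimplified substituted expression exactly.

post: y == 12
stmt 6: z := y * z  -- replace 0 occurrence(s) of z with (y * z)
  => y == 12
stmt 5: x := y * x  -- replace 0 occurrence(s) of x with (y * x)
  => y == 12
stmt 4: x := y * z  -- replace 0 occurrence(s) of x with (y * z)
  => y == 12
stmt 3: y := z - x  -- replace 1 occurrence(s) of y with (z - x)
  => ( z - x ) == 12
stmt 2: z := z * x  -- replace 1 occurrence(s) of z with (z * x)
  => ( ( z * x ) - x ) == 12
stmt 1: z := z - y  -- replace 1 occurrence(s) of z with (z - y)
  => ( ( ( z - y ) * x ) - x ) == 12

Answer: ( ( ( z - y ) * x ) - x ) == 12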